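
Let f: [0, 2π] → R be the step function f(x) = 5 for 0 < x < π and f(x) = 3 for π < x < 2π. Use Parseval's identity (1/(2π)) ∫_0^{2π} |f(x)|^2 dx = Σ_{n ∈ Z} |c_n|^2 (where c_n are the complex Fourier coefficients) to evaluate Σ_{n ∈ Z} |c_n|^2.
Σ |c_n|^2 = 17

Parseval equates the L^2 energy of f (normalised by 1/(2π)) with the ℓ^2 sum of its Fourier coefficients: (1/(2π)) ∫_0^{2π} |f|^2 = Σ |c_n|^2.
Compute the left side: (1/(2π)) [∫_0^π 5^2 dx + ∫_π^{2π} 3^2 dx] = (1/(2π)) · (25π + 9π) = (25 + 9)/2 = 17.
So Σ_{n ∈ Z} |c_n|^2 = 17.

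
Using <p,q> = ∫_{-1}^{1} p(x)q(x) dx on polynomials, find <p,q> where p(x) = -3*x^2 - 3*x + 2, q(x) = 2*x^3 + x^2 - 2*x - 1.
<p,q> = -4/15

Expand the product: p(x)·q(x) = -6*x^5 - 9*x^4 + 7*x^3 + 11*x^2 - x - 2.
∫_{-1}^{1} of each monomial x^k gives [2/(k+1) if k even, 0 if k odd]. Integrating term-by-term (or equivalently evaluating the antiderivative F(x) = -x^6 - 9*x^5/5 + 7*x^4/4 + 11*x^3/3 - x^2/2 - 2*x at the endpoints):
  F(1) − F(−1) = 7/60 − (23/60) = -4/15.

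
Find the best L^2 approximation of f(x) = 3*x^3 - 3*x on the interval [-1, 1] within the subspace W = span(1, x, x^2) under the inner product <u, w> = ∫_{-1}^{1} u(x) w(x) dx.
g(x) = -6*x/5

The best approximation g ∈ W is the orthogonal projection of f onto W. Writing g = a_0 + a_1 x + a_2 x^2, the coefficients solve the normal equations G · a = b where
  G_{ij} = <φ_i, φ_j> and b_i = <f, φ_i>, with φ_0 = 1, φ_1 = x, φ_2 = x^2.
G =
  [2, 0, 2/3]
  [0, 2/3, 0]
  [2/3, 0, 2/5],
b = (0, -4/5, 0).
Solving gives a_0 = 0, a_1 = -6/5, a_2 = 0, so
  g(x) = -6*x/5.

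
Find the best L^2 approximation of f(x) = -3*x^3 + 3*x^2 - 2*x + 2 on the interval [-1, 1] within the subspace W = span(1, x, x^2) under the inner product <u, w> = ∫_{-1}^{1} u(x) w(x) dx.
g(x) = 3*x^2 - 19*x/5 + 2

The best approximation g ∈ W is the orthogonal projection of f onto W. Writing g = a_0 + a_1 x + a_2 x^2, the coefficients solve the normal equations G · a = b where
  G_{ij} = <φ_i, φ_j> and b_i = <f, φ_i>, with φ_0 = 1, φ_1 = x, φ_2 = x^2.
G =
  [2, 0, 2/3]
  [0, 2/3, 0]
  [2/3, 0, 2/5],
b = (6, -38/15, 38/15).
Solving gives a_0 = 2, a_1 = -19/5, a_2 = 3, so
  g(x) = 3*x^2 - 19*x/5 + 2.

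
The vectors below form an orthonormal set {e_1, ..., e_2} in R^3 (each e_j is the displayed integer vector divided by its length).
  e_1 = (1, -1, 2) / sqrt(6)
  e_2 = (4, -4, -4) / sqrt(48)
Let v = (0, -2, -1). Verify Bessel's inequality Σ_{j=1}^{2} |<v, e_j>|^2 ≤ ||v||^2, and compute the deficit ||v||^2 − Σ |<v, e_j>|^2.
Σ |<v, e_j>|^2 = 3; ||v||^2 = 5; deficit = 2

Write each e_j = u_j / sqrt(<u_j, u_j>) where u_j is the displayed integer vector. Then <v, e_j> = <v, u_j> / sqrt(<u_j, u_j>), so |<v, e_j>|^2 = <v, u_j>^2 / <u_j, u_j>.
Coefficients: <v, e_1> = 0/sqrt(6), <v, e_2> = 12/sqrt(48).
Square and sum: Σ |<v, e_j>|^2 = 3.
Compute ||v||^2 = v·v = 5.
Deficit = 5 − 3 = 2 ≥ 0, confirming Bessel's inequality. (The deficit equals ||v − Σ <v,e_j> e_j||^2, the squared distance from v to span{e_j}.)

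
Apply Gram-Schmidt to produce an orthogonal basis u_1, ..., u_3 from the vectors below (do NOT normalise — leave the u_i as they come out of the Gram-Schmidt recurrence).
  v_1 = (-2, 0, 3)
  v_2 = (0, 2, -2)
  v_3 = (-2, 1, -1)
Orthogonal basis:
  u_1 = (-2, 0, 3)
  u_2 = (-12/13, 2, -8/13)
  u_3 = (-18/17, -12/17, -12/17)

Apply the Gram-Schmidt recurrence
  u_1 = v_1
  u_i = v_i − Σ_{j<i} ((v_i · u_j) / (u_j · u_j)) · u_j.

Step by step this gives:
  u_1 = (-2, 0, 3)
  u_2 = (-12/13, 2, -8/13)
  u_3 = (-18/17, -12/17, -12/17)

Orthogonality check:
  u_2 · u_1 = 0 (should be 0)
  u_3 · u_1 = 0 (should be 0)
  u_3 · u_2 = 0 (should be 0)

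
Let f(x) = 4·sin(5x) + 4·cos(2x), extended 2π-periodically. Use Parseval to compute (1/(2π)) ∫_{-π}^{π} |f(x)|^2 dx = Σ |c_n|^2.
Σ |c_n|^2 = 16

Expand |f|^2 and use orthogonality of {sin(nx), cos(mx)} on [-π, π]:
  ∫_{-π}^{π} sin(nx)^2 dx = π, ∫ cos(mx)^2 dx = π, and cross terms integrate to 0.
So ∫_{-π}^{π} f(x)^2 dx = 4^2 · π + 4^2 · π = (16 + 16)π.
Divide by 2π: (16 + 16)/2 = 16.
By Parseval, this equals Σ |c_n|^2.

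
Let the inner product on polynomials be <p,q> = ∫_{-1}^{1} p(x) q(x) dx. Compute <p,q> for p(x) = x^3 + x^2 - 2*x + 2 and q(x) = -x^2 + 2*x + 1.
<p,q> = 16/15

Expand the product: p(x)·q(x) = -x^5 + x^4 + 5*x^3 - 5*x^2 + 2*x + 2.
∫_{-1}^{1} of each monomial x^k gives [2/(k+1) if k even, 0 if k odd]. Integrating term-by-term (or equivalently evaluating the antiderivative F(x) = -x^6/6 + x^5/5 + 5*x^4/4 - 5*x^3/3 + x^2 + 2*x at the endpoints):
  F(1) − F(−1) = 157/60 − (31/20) = 16/15.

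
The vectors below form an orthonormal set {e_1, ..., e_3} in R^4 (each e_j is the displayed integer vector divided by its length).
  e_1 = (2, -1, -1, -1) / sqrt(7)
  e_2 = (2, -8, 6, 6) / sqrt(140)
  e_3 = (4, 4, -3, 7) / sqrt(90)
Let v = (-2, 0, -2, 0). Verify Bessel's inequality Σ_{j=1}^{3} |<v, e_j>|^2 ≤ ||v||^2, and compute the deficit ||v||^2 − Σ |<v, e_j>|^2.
Σ |<v, e_j>|^2 = 22/9; ||v||^2 = 8; deficit = 50/9

Write each e_j = u_j / sqrt(<u_j, u_j>) where u_j is the displayed integer vector. Then <v, e_j> = <v, u_j> / sqrt(<u_j, u_j>), so |<v, e_j>|^2 = <v, u_j>^2 / <u_j, u_j>.
Coefficients: <v, e_1> = -2/sqrt(7), <v, e_2> = -16/sqrt(140), <v, e_3> = -2/sqrt(90).
Square and sum: Σ |<v, e_j>|^2 = 22/9.
Compute ||v||^2 = v·v = 8.
Deficit = 8 − 22/9 = 50/9 ≥ 0, confirming Bessel's inequality. (The deficit equals ||v − Σ <v,e_j> e_j||^2, the squared distance from v to span{e_j}.)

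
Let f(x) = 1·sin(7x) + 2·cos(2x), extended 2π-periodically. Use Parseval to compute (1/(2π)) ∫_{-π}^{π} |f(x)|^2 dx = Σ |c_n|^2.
Σ |c_n|^2 = 5/2

Expand |f|^2 and use orthogonality of {sin(nx), cos(mx)} on [-π, π]:
  ∫_{-π}^{π} sin(nx)^2 dx = π, ∫ cos(mx)^2 dx = π, and cross terms integrate to 0.
So ∫_{-π}^{π} f(x)^2 dx = 1^2 · π + 2^2 · π = (1 + 4)π.
Divide by 2π: (1 + 4)/2 = 5/2.
By Parseval, this equals Σ |c_n|^2.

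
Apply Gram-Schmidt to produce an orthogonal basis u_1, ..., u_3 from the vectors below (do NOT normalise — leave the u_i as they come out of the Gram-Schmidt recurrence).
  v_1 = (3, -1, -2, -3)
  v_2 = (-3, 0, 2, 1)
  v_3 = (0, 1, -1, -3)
Orthogonal basis:
  u_1 = (3, -1, -2, -3)
  u_2 = (-21/23, -16/23, 14/23, -25/23)
  u_3 = (-15/22, 21/11, -6/11, -21/22)

Apply the Gram-Schmidt recurrence
  u_1 = v_1
  u_i = v_i − Σ_{j<i} ((v_i · u_j) / (u_j · u_j)) · u_j.

Step by step this gives:
  u_1 = (3, -1, -2, -3)
  u_2 = (-21/23, -16/23, 14/23, -25/23)
  u_3 = (-15/22, 21/11, -6/11, -21/22)

Orthogonality check:
  u_2 · u_1 = 0 (should be 0)
  u_3 · u_1 = 0 (should be 0)
  u_3 · u_2 = 0 (should be 0)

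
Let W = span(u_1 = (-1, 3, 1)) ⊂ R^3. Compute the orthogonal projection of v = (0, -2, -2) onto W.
proj_W(v) = (8/11, -24/11, -8/11)

Set up U = [u_1 | ... | u_1] ∈ R^(3×1). The projector onto W = col(U) is P = U (U^T U)^(-1) U^T.
Compute U^T U =
  [11],
and U^T v = (-8).
Solve U^T U · c = U^T v for the coefficients: c = (-8/11). The projection is proj_W(v) = U c.
Check: (v - proj_W(v)) · u_1 = 0  (should be 0).
Result: proj_W(v) = (8/11, -24/11, -8/11).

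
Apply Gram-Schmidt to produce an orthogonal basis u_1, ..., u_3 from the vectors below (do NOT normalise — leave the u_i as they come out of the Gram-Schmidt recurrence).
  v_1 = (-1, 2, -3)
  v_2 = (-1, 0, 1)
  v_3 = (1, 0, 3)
Orthogonal basis:
  u_1 = (-1, 2, -3)
  u_2 = (-8/7, 2/7, 4/7)
  u_3 = (2/3, 4/3, 2/3)

Apply the Gram-Schmidt recurrence
  u_1 = v_1
  u_i = v_i − Σ_{j<i} ((v_i · u_j) / (u_j · u_j)) · u_j.

Step by step this gives:
  u_1 = (-1, 2, -3)
  u_2 = (-8/7, 2/7, 4/7)
  u_3 = (2/3, 4/3, 2/3)

Orthogonality check:
  u_2 · u_1 = 0 (should be 0)
  u_3 · u_1 = 0 (should be 0)
  u_3 · u_2 = 0 (should be 0)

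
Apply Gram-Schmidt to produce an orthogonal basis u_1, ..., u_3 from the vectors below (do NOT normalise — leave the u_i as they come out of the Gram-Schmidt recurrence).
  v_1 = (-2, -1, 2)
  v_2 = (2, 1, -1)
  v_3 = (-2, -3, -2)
Orthogonal basis:
  u_1 = (-2, -1, 2)
  u_2 = (4/9, 2/9, 5/9)
  u_3 = (4/5, -8/5, 0)

Apply the Gram-Schmidt recurrence
  u_1 = v_1
  u_i = v_i − Σ_{j<i} ((v_i · u_j) / (u_j · u_j)) · u_j.

Step by step this gives:
  u_1 = (-2, -1, 2)
  u_2 = (4/9, 2/9, 5/9)
  u_3 = (4/5, -8/5, 0)

Orthogonality check:
  u_2 · u_1 = 0 (should be 0)
  u_3 · u_1 = 0 (should be 0)
  u_3 · u_2 = 0 (should be 0)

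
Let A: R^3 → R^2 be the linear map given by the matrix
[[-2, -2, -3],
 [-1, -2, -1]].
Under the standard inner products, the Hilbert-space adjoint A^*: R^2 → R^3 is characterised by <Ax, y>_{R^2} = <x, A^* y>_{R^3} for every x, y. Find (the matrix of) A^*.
A^* = A^T =
[[-2, -1],
 [-2, -2],
 [-3, -1]]

For real matrices with standard dot products, the defining identity <Ax, y> = <x, A^* y> gives (Ax)^T y = x^T (A^*) y, i.e. x^T A^T y = x^T (A^*) y. Since this holds for all x, y, we must have A^* = A^T. Therefore
A^* =
[[-2, -1],
 [-2, -2],
 [-3, -1]].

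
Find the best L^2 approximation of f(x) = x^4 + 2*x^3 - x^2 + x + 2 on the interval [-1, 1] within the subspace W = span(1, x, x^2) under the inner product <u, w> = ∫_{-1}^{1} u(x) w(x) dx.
g(x) = -x^2/7 + 11*x/5 + 67/35

The best approximation g ∈ W is the orthogonal projection of f onto W. Writing g = a_0 + a_1 x + a_2 x^2, the coefficients solve the normal equations G · a = b where
  G_{ij} = <φ_i, φ_j> and b_i = <f, φ_i>, with φ_0 = 1, φ_1 = x, φ_2 = x^2.
G =
  [2, 0, 2/3]
  [0, 2/3, 0]
  [2/3, 0, 2/5],
b = (56/15, 22/15, 128/105).
Solving gives a_0 = 67/35, a_1 = 11/5, a_2 = -1/7, so
  g(x) = -x^2/7 + 11*x/5 + 67/35.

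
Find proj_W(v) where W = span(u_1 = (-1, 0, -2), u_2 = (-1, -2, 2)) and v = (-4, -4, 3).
proj_W(v) = (-10/3, -14/3, 8/3)

Set up U = [u_1 | ... | u_2] ∈ R^(3×2). The projector onto W = col(U) is P = U (U^T U)^(-1) U^T.
Compute U^T U =
  [5, -3]
  [-3, 9],
and U^T v = (-2, 18).
Solve U^T U · c = U^T v for the coefficients: c = (1, 7/3). The projection is proj_W(v) = U c.
Check: (v - proj_W(v)) · u_1 = 0  (should be 0).
Check: (v - proj_W(v)) · u_2 = 0  (should be 0).
Result: proj_W(v) = (-10/3, -14/3, 8/3).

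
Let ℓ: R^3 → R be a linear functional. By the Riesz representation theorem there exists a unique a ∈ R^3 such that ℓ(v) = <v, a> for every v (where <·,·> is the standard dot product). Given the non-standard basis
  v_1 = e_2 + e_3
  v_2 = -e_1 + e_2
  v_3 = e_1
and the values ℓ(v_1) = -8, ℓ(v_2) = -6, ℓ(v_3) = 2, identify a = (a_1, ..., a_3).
a = (2, -4, -4)

Write a = (a_1, ..., a_3) in the standard basis. For each basis vector v_i, ℓ(v_i) = <v_i, a> is a linear equation in the a_j's. Collect the n equations into a matrix system V a = ℓ, where row i of V is v_i (expressed in the standard basis). Since V is invertible (lower-triangular with 1s on the diagonal, up to permutation), solve by back-substitution:
  V =
[[0, 1, 1],
 [-1, 1, 0],
 [1, 0, 0]]
  V a = (-8, -6, 2)
Solving gives a = (2, -4, -4).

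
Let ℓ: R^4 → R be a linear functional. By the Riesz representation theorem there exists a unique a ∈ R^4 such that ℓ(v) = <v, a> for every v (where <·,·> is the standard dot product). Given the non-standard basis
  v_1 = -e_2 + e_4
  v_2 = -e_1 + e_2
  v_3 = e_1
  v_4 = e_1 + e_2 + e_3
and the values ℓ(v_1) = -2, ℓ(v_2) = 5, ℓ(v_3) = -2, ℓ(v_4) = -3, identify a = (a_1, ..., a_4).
a = (-2, 3, -4, 1)

Write a = (a_1, ..., a_4) in the standard basis. For each basis vector v_i, ℓ(v_i) = <v_i, a> is a linear equation in the a_j's. Collect the n equations into a matrix system V a = ℓ, where row i of V is v_i (expressed in the standard basis). Since V is invertible (lower-triangular with 1s on the diagonal, up to permutation), solve by back-substitution:
  V =
[[0, -1, 0, 1],
 [-1, 1, 0, 0],
 [1, 0, 0, 0],
 [1, 1, 1, 0]]
  V a = (-2, 5, -2, -3)
Solving gives a = (-2, 3, -4, 1).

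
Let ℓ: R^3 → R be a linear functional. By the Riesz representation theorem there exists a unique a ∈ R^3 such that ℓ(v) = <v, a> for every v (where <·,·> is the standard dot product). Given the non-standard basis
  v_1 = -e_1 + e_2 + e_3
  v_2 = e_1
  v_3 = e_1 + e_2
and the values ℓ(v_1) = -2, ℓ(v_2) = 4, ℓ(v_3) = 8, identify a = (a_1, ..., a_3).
a = (4, 4, -2)

Write a = (a_1, ..., a_3) in the standard basis. For each basis vector v_i, ℓ(v_i) = <v_i, a> is a linear equation in the a_j's. Collect the n equations into a matrix system V a = ℓ, where row i of V is v_i (expressed in the standard basis). Since V is invertible (lower-triangular with 1s on the diagonal, up to permutation), solve by back-substitution:
  V =
[[-1, 1, 1],
 [1, 0, 0],
 [1, 1, 0]]
  V a = (-2, 4, 8)
Solving gives a = (4, 4, -2).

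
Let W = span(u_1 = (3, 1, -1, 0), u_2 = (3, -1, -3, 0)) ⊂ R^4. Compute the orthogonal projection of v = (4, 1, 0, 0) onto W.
proj_W(v) = (39/11, 37/22, -15/22, 0)

Set up U = [u_1 | ... | u_2] ∈ R^(4×2). The projector onto W = col(U) is P = U (U^T U)^(-1) U^T.
Compute U^T U =
  [11, 11]
  [11, 19],
and U^T v = (13, 11).
Solve U^T U · c = U^T v for the coefficients: c = (63/44, -1/4). The projection is proj_W(v) = U c.
Check: (v - proj_W(v)) · u_1 = 0  (should be 0).
Check: (v - proj_W(v)) · u_2 = 0  (should be 0).
Result: proj_W(v) = (39/11, 37/22, -15/22, 0).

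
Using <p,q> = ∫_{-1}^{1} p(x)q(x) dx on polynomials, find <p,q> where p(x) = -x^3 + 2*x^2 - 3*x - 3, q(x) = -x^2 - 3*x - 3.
<p,q> = 112/5

Expand the product: p(x)·q(x) = x^5 + x^4 + 6*x^2 + 18*x + 9.
∫_{-1}^{1} of each monomial x^k gives [2/(k+1) if k even, 0 if k odd]. Integrating term-by-term (or equivalently evaluating the antiderivative F(x) = x^6/6 + x^5/5 + 2*x^3 + 9*x^2 + 9*x at the endpoints):
  F(1) − F(−1) = 611/30 − (-61/30) = 112/5.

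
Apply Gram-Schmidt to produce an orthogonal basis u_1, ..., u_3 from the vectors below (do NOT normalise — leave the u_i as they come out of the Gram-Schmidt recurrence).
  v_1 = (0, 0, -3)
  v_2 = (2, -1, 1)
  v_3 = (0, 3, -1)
Orthogonal basis:
  u_1 = (0, 0, -3)
  u_2 = (2, -1, 0)
  u_3 = (6/5, 12/5, 0)

Apply the Gram-Schmidt recurrence
  u_1 = v_1
  u_i = v_i − Σ_{j<i} ((v_i · u_j) / (u_j · u_j)) · u_j.

Step by step this gives:
  u_1 = (0, 0, -3)
  u_2 = (2, -1, 0)
  u_3 = (6/5, 12/5, 0)

Orthogonality check:
  u_2 · u_1 = 0 (should be 0)
  u_3 · u_1 = 0 (should be 0)
  u_3 · u_2 = 0 (should be 0)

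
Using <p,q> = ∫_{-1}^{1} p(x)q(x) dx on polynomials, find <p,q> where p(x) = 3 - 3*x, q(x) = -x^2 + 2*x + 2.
<p,q> = 6

Expand the product: p(x)·q(x) = 3*x^3 - 9*x^2 + 6.
∫_{-1}^{1} of each monomial x^k gives [2/(k+1) if k even, 0 if k odd]. Integrating term-by-term (or equivalently evaluating the antiderivative F(x) = 3*x^4/4 - 3*x^3 + 6*x at the endpoints):
  F(1) − F(−1) = 15/4 − (-9/4) = 6.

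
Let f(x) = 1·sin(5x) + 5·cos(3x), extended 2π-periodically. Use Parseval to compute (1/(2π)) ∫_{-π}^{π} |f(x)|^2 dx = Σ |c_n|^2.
Σ |c_n|^2 = 13

Expand |f|^2 and use orthogonality of {sin(nx), cos(mx)} on [-π, π]:
  ∫_{-π}^{π} sin(nx)^2 dx = π, ∫ cos(mx)^2 dx = π, and cross terms integrate to 0.
So ∫_{-π}^{π} f(x)^2 dx = 1^2 · π + 5^2 · π = (1 + 25)π.
Divide by 2π: (1 + 25)/2 = 13.
By Parseval, this equals Σ |c_n|^2.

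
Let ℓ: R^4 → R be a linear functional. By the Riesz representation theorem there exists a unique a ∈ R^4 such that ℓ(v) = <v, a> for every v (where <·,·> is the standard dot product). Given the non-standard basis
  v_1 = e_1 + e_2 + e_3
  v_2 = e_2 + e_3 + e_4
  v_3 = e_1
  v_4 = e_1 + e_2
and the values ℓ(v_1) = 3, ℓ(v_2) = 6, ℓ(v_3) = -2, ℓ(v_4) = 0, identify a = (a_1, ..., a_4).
a = (-2, 2, 3, 1)

Write a = (a_1, ..., a_4) in the standard basis. For each basis vector v_i, ℓ(v_i) = <v_i, a> is a linear equation in the a_j's. Collect the n equations into a matrix system V a = ℓ, where row i of V is v_i (expressed in the standard basis). Since V is invertible (lower-triangular with 1s on the diagonal, up to permutation), solve by back-substitution:
  V =
[[1, 1, 1, 0],
 [0, 1, 1, 1],
 [1, 0, 0, 0],
 [1, 1, 0, 0]]
  V a = (3, 6, -2, 0)
Solving gives a = (-2, 2, 3, 1).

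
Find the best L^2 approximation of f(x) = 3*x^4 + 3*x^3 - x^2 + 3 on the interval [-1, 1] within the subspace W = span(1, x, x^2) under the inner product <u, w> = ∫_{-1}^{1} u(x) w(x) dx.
g(x) = 11*x^2/7 + 9*x/5 + 96/35

The best approximation g ∈ W is the orthogonal projection of f onto W. Writing g = a_0 + a_1 x + a_2 x^2, the coefficients solve the normal equations G · a = b where
  G_{ij} = <φ_i, φ_j> and b_i = <f, φ_i>, with φ_0 = 1, φ_1 = x, φ_2 = x^2.
G =
  [2, 0, 2/3]
  [0, 2/3, 0]
  [2/3, 0, 2/5],
b = (98/15, 6/5, 86/35).
Solving gives a_0 = 96/35, a_1 = 9/5, a_2 = 11/7, so
  g(x) = 11*x^2/7 + 9*x/5 + 96/35.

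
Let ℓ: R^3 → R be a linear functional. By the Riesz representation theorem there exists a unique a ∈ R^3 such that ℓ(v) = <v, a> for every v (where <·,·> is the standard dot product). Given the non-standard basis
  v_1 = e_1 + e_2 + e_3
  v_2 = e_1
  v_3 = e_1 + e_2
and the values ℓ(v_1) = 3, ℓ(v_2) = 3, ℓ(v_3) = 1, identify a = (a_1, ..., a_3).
a = (3, -2, 2)

Write a = (a_1, ..., a_3) in the standard basis. For each basis vector v_i, ℓ(v_i) = <v_i, a> is a linear equation in the a_j's. Collect the n equations into a matrix system V a = ℓ, where row i of V is v_i (expressed in the standard basis). Since V is invertible (lower-triangular with 1s on the diagonal, up to permutation), solve by back-substitution:
  V =
[[1, 1, 1],
 [1, 0, 0],
 [1, 1, 0]]
  V a = (3, 3, 1)
Solving gives a = (3, -2, 2).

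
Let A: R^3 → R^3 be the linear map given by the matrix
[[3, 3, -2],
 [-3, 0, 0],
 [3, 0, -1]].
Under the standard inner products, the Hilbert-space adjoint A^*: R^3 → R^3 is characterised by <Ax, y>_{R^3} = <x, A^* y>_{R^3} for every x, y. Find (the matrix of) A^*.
A^* = A^T =
[[3, -3, 3],
 [3, 0, 0],
 [-2, 0, -1]]

For real matrices with standard dot products, the defining identity <Ax, y> = <x, A^* y> gives (Ax)^T y = x^T (A^*) y, i.e. x^T A^T y = x^T (A^*) y. Since this holds for all x, y, we must have A^* = A^T. Therefore
A^* =
[[3, -3, 3],
 [3, 0, 0],
 [-2, 0, -1]].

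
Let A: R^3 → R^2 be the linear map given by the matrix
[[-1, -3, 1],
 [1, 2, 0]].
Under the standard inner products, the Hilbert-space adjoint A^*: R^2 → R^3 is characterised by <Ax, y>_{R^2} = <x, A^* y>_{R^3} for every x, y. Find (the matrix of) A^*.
A^* = A^T =
[[-1, 1],
 [-3, 2],
 [1, 0]]

For real matrices with standard dot products, the defining identity <Ax, y> = <x, A^* y> gives (Ax)^T y = x^T (A^*) y, i.e. x^T A^T y = x^T (A^*) y. Since this holds for all x, y, we must have A^* = A^T. Therefore
A^* =
[[-1, 1],
 [-3, 2],
 [1, 0]].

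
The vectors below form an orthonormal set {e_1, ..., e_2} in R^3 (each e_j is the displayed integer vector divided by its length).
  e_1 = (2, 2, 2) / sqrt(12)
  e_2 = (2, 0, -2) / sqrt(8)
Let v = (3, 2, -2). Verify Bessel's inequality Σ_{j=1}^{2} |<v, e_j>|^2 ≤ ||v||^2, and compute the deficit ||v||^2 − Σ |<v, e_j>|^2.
Σ |<v, e_j>|^2 = 31/2; ||v||^2 = 17; deficit = 3/2

Write each e_j = u_j / sqrt(<u_j, u_j>) where u_j is the displayed integer vector. Then <v, e_j> = <v, u_j> / sqrt(<u_j, u_j>), so |<v, e_j>|^2 = <v, u_j>^2 / <u_j, u_j>.
Coefficients: <v, e_1> = 6/sqrt(12), <v, e_2> = 10/sqrt(8).
Square and sum: Σ |<v, e_j>|^2 = 31/2.
Compute ||v||^2 = v·v = 17.
Deficit = 17 − 31/2 = 3/2 ≥ 0, confirming Bessel's inequality. (The deficit equals ||v − Σ <v,e_j> e_j||^2, the squared distance from v to span{e_j}.)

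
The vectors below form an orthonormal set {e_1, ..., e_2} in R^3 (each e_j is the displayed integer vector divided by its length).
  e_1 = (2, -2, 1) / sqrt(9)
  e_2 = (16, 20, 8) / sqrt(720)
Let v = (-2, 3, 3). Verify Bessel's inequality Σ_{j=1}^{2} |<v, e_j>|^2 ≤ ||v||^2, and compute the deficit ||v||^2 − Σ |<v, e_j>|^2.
Σ |<v, e_j>|^2 = 46/5; ||v||^2 = 22; deficit = 64/5

Write each e_j = u_j / sqrt(<u_j, u_j>) where u_j is the displayed integer vector. Then <v, e_j> = <v, u_j> / sqrt(<u_j, u_j>), so |<v, e_j>|^2 = <v, u_j>^2 / <u_j, u_j>.
Coefficients: <v, e_1> = -7/sqrt(9), <v, e_2> = 52/sqrt(720).
Square and sum: Σ |<v, e_j>|^2 = 46/5.
Compute ||v||^2 = v·v = 22.
Deficit = 22 − 46/5 = 64/5 ≥ 0, confirming Bessel's inequality. (The deficit equals ||v − Σ <v,e_j> e_j||^2, the squared distance from v to span{e_j}.)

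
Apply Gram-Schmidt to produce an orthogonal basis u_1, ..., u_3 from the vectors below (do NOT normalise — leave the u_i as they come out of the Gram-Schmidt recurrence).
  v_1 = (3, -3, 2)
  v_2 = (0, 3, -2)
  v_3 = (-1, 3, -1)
Orthogonal basis:
  u_1 = (3, -3, 2)
  u_2 = (39/22, 27/22, -9/11)
  u_3 = (0, 6/13, 9/13)

Apply the Gram-Schmidt recurrence
  u_1 = v_1
  u_i = v_i − Σ_{j<i} ((v_i · u_j) / (u_j · u_j)) · u_j.

Step by step this gives:
  u_1 = (3, -3, 2)
  u_2 = (39/22, 27/22, -9/11)
  u_3 = (0, 6/13, 9/13)

Orthogonality check:
  u_2 · u_1 = 0 (should be 0)
  u_3 · u_1 = 0 (should be 0)
  u_3 · u_2 = 0 (should be 0)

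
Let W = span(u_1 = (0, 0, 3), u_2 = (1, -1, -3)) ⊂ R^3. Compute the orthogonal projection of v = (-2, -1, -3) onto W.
proj_W(v) = (-1/2, 1/2, -3)

Set up U = [u_1 | ... | u_2] ∈ R^(3×2). The projector onto W = col(U) is P = U (U^T U)^(-1) U^T.
Compute U^T U =
  [9, -9]
  [-9, 11],
and U^T v = (-9, 8).
Solve U^T U · c = U^T v for the coefficients: c = (-3/2, -1/2). The projection is proj_W(v) = U c.
Check: (v - proj_W(v)) · u_1 = 0  (should be 0).
Check: (v - proj_W(v)) · u_2 = 0  (should be 0).
Result: proj_W(v) = (-1/2, 1/2, -3).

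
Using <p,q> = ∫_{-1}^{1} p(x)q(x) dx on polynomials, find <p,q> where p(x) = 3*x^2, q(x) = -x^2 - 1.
<p,q> = -16/5

Expand the product: p(x)·q(x) = -3*x^4 - 3*x^2.
∫_{-1}^{1} of each monomial x^k gives [2/(k+1) if k even, 0 if k odd]. Integrating term-by-term (or equivalently evaluating the antiderivative F(x) = -3*x^5/5 - x^3 at the endpoints):
  F(1) − F(−1) = -8/5 − (8/5) = -16/5.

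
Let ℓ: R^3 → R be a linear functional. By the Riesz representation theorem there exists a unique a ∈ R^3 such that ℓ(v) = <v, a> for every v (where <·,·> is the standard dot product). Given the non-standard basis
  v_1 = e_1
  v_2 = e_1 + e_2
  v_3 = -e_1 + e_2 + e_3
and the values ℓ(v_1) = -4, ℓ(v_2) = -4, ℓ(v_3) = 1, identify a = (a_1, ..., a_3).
a = (-4, 0, -3)

Write a = (a_1, ..., a_3) in the standard basis. For each basis vector v_i, ℓ(v_i) = <v_i, a> is a linear equation in the a_j's. Collect the n equations into a matrix system V a = ℓ, where row i of V is v_i (expressed in the standard basis). Since V is invertible (lower-triangular with 1s on the diagonal, up to permutation), solve by back-substitution:
  V =
[[1, 0, 0],
 [1, 1, 0],
 [-1, 1, 1]]
  V a = (-4, -4, 1)
Solving gives a = (-4, 0, -3).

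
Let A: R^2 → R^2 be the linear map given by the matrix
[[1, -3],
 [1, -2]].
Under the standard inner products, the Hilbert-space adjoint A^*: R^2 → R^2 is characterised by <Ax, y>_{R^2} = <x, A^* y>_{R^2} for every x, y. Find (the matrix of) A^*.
A^* = A^T =
[[1, 1],
 [-3, -2]]

For real matrices with standard dot products, the defining identity <Ax, y> = <x, A^* y> gives (Ax)^T y = x^T (A^*) y, i.e. x^T A^T y = x^T (A^*) y. Since this holds for all x, y, we must have A^* = A^T. Therefore
A^* =
[[1, 1],
 [-3, -2]].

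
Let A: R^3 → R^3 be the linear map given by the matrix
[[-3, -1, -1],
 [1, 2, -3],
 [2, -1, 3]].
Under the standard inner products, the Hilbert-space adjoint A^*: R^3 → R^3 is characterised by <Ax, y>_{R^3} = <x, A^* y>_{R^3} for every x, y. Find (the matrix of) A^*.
A^* = A^T =
[[-3, 1, 2],
 [-1, 2, -1],
 [-1, -3, 3]]

For real matrices with standard dot products, the defining identity <Ax, y> = <x, A^* y> gives (Ax)^T y = x^T (A^*) y, i.e. x^T A^T y = x^T (A^*) y. Since this holds for all x, y, we must have A^* = A^T. Therefore
A^* =
[[-3, 1, 2],
 [-1, 2, -1],
 [-1, -3, 3]].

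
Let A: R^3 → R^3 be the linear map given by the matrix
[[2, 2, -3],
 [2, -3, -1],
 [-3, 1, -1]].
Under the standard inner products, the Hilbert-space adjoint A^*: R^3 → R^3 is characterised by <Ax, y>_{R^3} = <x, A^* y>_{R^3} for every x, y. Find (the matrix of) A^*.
A^* = A^T =
[[2, 2, -3],
 [2, -3, 1],
 [-3, -1, -1]]

For real matrices with standard dot products, the defining identity <Ax, y> = <x, A^* y> gives (Ax)^T y = x^T (A^*) y, i.e. x^T A^T y = x^T (A^*) y. Since this holds for all x, y, we must have A^* = A^T. Therefore
A^* =
[[2, 2, -3],
 [2, -3, 1],
 [-3, -1, -1]].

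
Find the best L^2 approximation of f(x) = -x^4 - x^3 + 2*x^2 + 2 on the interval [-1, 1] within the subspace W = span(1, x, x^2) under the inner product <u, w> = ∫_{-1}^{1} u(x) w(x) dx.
g(x) = 8*x^2/7 - 3*x/5 + 73/35

The best approximation g ∈ W is the orthogonal projection of f onto W. Writing g = a_0 + a_1 x + a_2 x^2, the coefficients solve the normal equations G · a = b where
  G_{ij} = <φ_i, φ_j> and b_i = <f, φ_i>, with φ_0 = 1, φ_1 = x, φ_2 = x^2.
G =
  [2, 0, 2/3]
  [0, 2/3, 0]
  [2/3, 0, 2/5],
b = (74/15, -2/5, 194/105).
Solving gives a_0 = 73/35, a_1 = -3/5, a_2 = 8/7, so
  g(x) = 8*x^2/7 - 3*x/5 + 73/35.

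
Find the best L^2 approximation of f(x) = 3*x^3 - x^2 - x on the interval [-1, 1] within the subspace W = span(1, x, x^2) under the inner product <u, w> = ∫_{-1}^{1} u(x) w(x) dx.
g(x) = -x^2 + 4*x/5

The best approximation g ∈ W is the orthogonal projection of f onto W. Writing g = a_0 + a_1 x + a_2 x^2, the coefficients solve the normal equations G · a = b where
  G_{ij} = <φ_i, φ_j> and b_i = <f, φ_i>, with φ_0 = 1, φ_1 = x, φ_2 = x^2.
G =
  [2, 0, 2/3]
  [0, 2/3, 0]
  [2/3, 0, 2/5],
b = (-2/3, 8/15, -2/5).
Solving gives a_0 = 0, a_1 = 4/5, a_2 = -1, so
  g(x) = -x^2 + 4*x/5.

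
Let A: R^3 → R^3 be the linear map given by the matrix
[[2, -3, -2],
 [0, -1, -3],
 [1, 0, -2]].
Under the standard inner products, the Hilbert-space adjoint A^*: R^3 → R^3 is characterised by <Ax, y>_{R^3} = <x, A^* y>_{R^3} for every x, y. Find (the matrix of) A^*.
A^* = A^T =
[[2, 0, 1],
 [-3, -1, 0],
 [-2, -3, -2]]

For real matrices with standard dot products, the defining identity <Ax, y> = <x, A^* y> gives (Ax)^T y = x^T (A^*) y, i.e. x^T A^T y = x^T (A^*) y. Since this holds for all x, y, we must have A^* = A^T. Therefore
A^* =
[[2, 0, 1],
 [-3, -1, 0],
 [-2, -3, -2]].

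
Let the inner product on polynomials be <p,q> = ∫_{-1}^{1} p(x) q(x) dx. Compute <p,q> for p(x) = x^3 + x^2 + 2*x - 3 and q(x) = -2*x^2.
<p,q> = 16/5

Expand the product: p(x)·q(x) = -2*x^5 - 2*x^4 - 4*x^3 + 6*x^2.
∫_{-1}^{1} of each monomial x^k gives [2/(k+1) if k even, 0 if k odd]. Integrating term-by-term (or equivalently evaluating the antiderivative F(x) = -x^6/3 - 2*x^5/5 - x^4 + 2*x^3 at the endpoints):
  F(1) − F(−1) = 4/15 − (-44/15) = 16/5.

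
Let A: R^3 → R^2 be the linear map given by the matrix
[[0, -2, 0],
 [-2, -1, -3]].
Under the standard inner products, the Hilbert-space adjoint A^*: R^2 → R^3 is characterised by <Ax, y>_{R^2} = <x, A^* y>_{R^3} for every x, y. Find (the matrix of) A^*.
A^* = A^T =
[[0, -2],
 [-2, -1],
 [0, -3]]

For real matrices with standard dot products, the defining identity <Ax, y> = <x, A^* y> gives (Ax)^T y = x^T (A^*) y, i.e. x^T A^T y = x^T (A^*) y. Since this holds for all x, y, we must have A^* = A^T. Therefore
A^* =
[[0, -2],
 [-2, -1],
 [0, -3]].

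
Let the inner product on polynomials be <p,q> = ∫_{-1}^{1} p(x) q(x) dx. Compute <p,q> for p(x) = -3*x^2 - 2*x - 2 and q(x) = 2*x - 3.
<p,q> = 46/3

Expand the product: p(x)·q(x) = -6*x^3 + 5*x^2 + 2*x + 6.
∫_{-1}^{1} of each monomial x^k gives [2/(k+1) if k even, 0 if k odd]. Integrating term-by-term (or equivalently evaluating the antiderivative F(x) = -3*x^4/2 + 5*x^3/3 + x^2 + 6*x at the endpoints):
  F(1) − F(−1) = 43/6 − (-49/6) = 46/3.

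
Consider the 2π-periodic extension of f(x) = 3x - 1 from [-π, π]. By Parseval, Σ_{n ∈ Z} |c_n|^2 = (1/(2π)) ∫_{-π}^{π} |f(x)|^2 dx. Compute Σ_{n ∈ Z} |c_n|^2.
Σ |c_n|^2 = 3π^2 + 1

Expand and integrate term by term over [-π, π]:
  ∫ (3x)^2 dx = 9·(2π^3/3); ∫ 2·3·(-1)·x dx = 0 (odd integrand); ∫ (-1)^2 dx = 1·2π.
So (1/(2π)) ∫_{-π}^{π} (3x - 1)^2 dx = 9π^2/3 + 1 = 3π^2 + 1.
Parseval ⇒ Σ |c_n|^2 = 3π^2 + 1.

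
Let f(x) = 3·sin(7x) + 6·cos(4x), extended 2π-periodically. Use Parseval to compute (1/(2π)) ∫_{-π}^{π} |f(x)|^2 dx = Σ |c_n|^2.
Σ |c_n|^2 = 45/2

Expand |f|^2 and use orthogonality of {sin(nx), cos(mx)} on [-π, π]:
  ∫_{-π}^{π} sin(nx)^2 dx = π, ∫ cos(mx)^2 dx = π, and cross terms integrate to 0.
So ∫_{-π}^{π} f(x)^2 dx = 3^2 · π + 6^2 · π = (9 + 36)π.
Divide by 2π: (9 + 36)/2 = 45/2.
By Parseval, this equals Σ |c_n|^2.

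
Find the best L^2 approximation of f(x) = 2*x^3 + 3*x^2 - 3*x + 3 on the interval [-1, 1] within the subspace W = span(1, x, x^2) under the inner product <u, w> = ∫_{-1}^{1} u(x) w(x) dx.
g(x) = 3*x^2 - 9*x/5 + 3

The best approximation g ∈ W is the orthogonal projection of f onto W. Writing g = a_0 + a_1 x + a_2 x^2, the coefficients solve the normal equations G · a = b where
  G_{ij} = <φ_i, φ_j> and b_i = <f, φ_i>, with φ_0 = 1, φ_1 = x, φ_2 = x^2.
G =
  [2, 0, 2/3]
  [0, 2/3, 0]
  [2/3, 0, 2/5],
b = (8, -6/5, 16/5).
Solving gives a_0 = 3, a_1 = -9/5, a_2 = 3, so
  g(x) = 3*x^2 - 9*x/5 + 3.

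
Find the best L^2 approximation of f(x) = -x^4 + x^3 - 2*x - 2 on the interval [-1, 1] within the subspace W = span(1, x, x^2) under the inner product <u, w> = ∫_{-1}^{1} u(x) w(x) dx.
g(x) = -6*x^2/7 - 7*x/5 - 67/35

The best approximation g ∈ W is the orthogonal projection of f onto W. Writing g = a_0 + a_1 x + a_2 x^2, the coefficients solve the normal equations G · a = b where
  G_{ij} = <φ_i, φ_j> and b_i = <f, φ_i>, with φ_0 = 1, φ_1 = x, φ_2 = x^2.
G =
  [2, 0, 2/3]
  [0, 2/3, 0]
  [2/3, 0, 2/5],
b = (-22/5, -14/15, -34/21).
Solving gives a_0 = -67/35, a_1 = -7/5, a_2 = -6/7, so
  g(x) = -6*x^2/7 - 7*x/5 - 67/35.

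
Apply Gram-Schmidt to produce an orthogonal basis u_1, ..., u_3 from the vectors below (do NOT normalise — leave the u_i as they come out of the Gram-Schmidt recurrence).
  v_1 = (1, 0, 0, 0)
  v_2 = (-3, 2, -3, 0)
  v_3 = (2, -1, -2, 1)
Orthogonal basis:
  u_1 = (1, 0, 0, 0)
  u_2 = (0, 2, -3, 0)
  u_3 = (0, -21/13, -14/13, 1)

Apply the Gram-Schmidt recurrence
  u_1 = v_1
  u_i = v_i − Σ_{j<i} ((v_i · u_j) / (u_j · u_j)) · u_j.

Step by step this gives:
  u_1 = (1, 0, 0, 0)
  u_2 = (0, 2, -3, 0)
  u_3 = (0, -21/13, -14/13, 1)

Orthogonality check:
  u_2 · u_1 = 0 (should be 0)
  u_3 · u_1 = 0 (should be 0)
  u_3 · u_2 = 0 (should be 0)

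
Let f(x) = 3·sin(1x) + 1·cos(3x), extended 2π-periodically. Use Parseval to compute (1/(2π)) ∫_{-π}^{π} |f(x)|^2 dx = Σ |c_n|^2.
Σ |c_n|^2 = 5

Expand |f|^2 and use orthogonality of {sin(nx), cos(mx)} on [-π, π]:
  ∫_{-π}^{π} sin(nx)^2 dx = π, ∫ cos(mx)^2 dx = π, and cross terms integrate to 0.
So ∫_{-π}^{π} f(x)^2 dx = 3^2 · π + 1^2 · π = (9 + 1)π.
Divide by 2π: (9 + 1)/2 = 5.
By Parseval, this equals Σ |c_n|^2.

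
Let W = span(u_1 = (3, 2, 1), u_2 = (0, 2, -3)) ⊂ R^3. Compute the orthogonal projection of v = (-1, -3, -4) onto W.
proj_W(v) = (-525/181, -156/181, -466/181)

Set up U = [u_1 | ... | u_2] ∈ R^(3×2). The projector onto W = col(U) is P = U (U^T U)^(-1) U^T.
Compute U^T U =
  [14, 1]
  [1, 13],
and U^T v = (-13, 6).
Solve U^T U · c = U^T v for the coefficients: c = (-175/181, 97/181). The projection is proj_W(v) = U c.
Check: (v - proj_W(v)) · u_1 = 0  (should be 0).
Check: (v - proj_W(v)) · u_2 = 0  (should be 0).
Result: proj_W(v) = (-525/181, -156/181, -466/181).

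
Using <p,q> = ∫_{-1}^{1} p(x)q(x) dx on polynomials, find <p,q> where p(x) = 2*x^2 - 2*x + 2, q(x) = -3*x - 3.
<p,q> = -12

Expand the product: p(x)·q(x) = -6*x^3 - 6.
∫_{-1}^{1} of each monomial x^k gives [2/(k+1) if k even, 0 if k odd]. Integrating term-by-term (or equivalently evaluating the antiderivative F(x) = -3*x^4/2 - 6*x at the endpoints):
  F(1) − F(−1) = -15/2 − (9/2) = -12.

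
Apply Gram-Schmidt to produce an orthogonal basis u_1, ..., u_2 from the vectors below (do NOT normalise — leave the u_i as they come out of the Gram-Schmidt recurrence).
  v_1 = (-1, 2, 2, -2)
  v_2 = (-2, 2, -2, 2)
Orthogonal basis:
  u_1 = (-1, 2, 2, -2)
  u_2 = (-28/13, 30/13, -22/13, 22/13)

Apply the Gram-Schmidt recurrence
  u_1 = v_1
  u_i = v_i − Σ_{j<i} ((v_i · u_j) / (u_j · u_j)) · u_j.

Step by step this gives:
  u_1 = (-1, 2, 2, -2)
  u_2 = (-28/13, 30/13, -22/13, 22/13)

Orthogonality check:
  u_2 · u_1 = 0 (should be 0)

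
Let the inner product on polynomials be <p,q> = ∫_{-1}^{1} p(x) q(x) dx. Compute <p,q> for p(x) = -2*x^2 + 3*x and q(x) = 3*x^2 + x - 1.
<p,q> = 14/15

Expand the product: p(x)·q(x) = -6*x^4 + 7*x^3 + 5*x^2 - 3*x.
∫_{-1}^{1} of each monomial x^k gives [2/(k+1) if k even, 0 if k odd]. Integrating term-by-term (or equivalently evaluating the antiderivative F(x) = -6*x^5/5 + 7*x^4/4 + 5*x^3/3 - 3*x^2/2 at the endpoints):
  F(1) − F(−1) = 43/60 − (-13/60) = 14/15.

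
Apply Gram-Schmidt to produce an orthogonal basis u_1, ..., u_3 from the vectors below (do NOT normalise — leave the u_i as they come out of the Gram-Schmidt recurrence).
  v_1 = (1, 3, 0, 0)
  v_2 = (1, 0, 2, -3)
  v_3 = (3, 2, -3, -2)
Orthogonal basis:
  u_1 = (1, 3, 0, 0)
  u_2 = (9/10, -3/10, 2, -3)
  u_3 = (273/139, -91/139, -459/139, -215/139)

Apply the Gram-Schmidt recurrence
  u_1 = v_1
  u_i = v_i − Σ_{j<i} ((v_i · u_j) / (u_j · u_j)) · u_j.

Step by step this gives:
  u_1 = (1, 3, 0, 0)
  u_2 = (9/10, -3/10, 2, -3)
  u_3 = (273/139, -91/139, -459/139, -215/139)

Orthogonality check:
  u_2 · u_1 = 0 (should be 0)
  u_3 · u_1 = 0 (should be 0)
  u_3 · u_2 = 0 (should be 0)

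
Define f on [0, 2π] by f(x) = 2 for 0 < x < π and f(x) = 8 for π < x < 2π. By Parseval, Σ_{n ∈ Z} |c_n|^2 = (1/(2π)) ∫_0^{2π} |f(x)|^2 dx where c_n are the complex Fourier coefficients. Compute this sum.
Σ |c_n|^2 = 34

Parseval equates the L^2 energy of f (normalised by 1/(2π)) with the ℓ^2 sum of its Fourier coefficients: (1/(2π)) ∫_0^{2π} |f|^2 = Σ |c_n|^2.
Compute the left side: (1/(2π)) [∫_0^π 2^2 dx + ∫_π^{2π} 8^2 dx] = (1/(2π)) · (4π + 64π) = (4 + 64)/2 = 34.
So Σ_{n ∈ Z} |c_n|^2 = 34.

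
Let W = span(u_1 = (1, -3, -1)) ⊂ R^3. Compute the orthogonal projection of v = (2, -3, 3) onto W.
proj_W(v) = (8/11, -24/11, -8/11)

Set up U = [u_1 | ... | u_1] ∈ R^(3×1). The projector onto W = col(U) is P = U (U^T U)^(-1) U^T.
Compute U^T U =
  [11],
and U^T v = (8).
Solve U^T U · c = U^T v for the coefficients: c = (8/11). The projection is proj_W(v) = U c.
Check: (v - proj_W(v)) · u_1 = 0  (should be 0).
Result: proj_W(v) = (8/11, -24/11, -8/11).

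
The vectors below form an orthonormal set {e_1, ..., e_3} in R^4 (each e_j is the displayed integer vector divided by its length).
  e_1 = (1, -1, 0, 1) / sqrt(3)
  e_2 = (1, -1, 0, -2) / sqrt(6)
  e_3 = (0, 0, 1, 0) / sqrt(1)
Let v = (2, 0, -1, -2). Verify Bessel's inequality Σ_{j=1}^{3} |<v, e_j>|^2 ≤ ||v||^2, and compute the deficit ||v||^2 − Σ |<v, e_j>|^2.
Σ |<v, e_j>|^2 = 7; ||v||^2 = 9; deficit = 2

Write each e_j = u_j / sqrt(<u_j, u_j>) where u_j is the displayed integer vector. Then <v, e_j> = <v, u_j> / sqrt(<u_j, u_j>), so |<v, e_j>|^2 = <v, u_j>^2 / <u_j, u_j>.
Coefficients: <v, e_1> = 0/sqrt(3), <v, e_2> = 6/sqrt(6), <v, e_3> = -1/sqrt(1).
Square and sum: Σ |<v, e_j>|^2 = 7.
Compute ||v||^2 = v·v = 9.
Deficit = 9 − 7 = 2 ≥ 0, confirming Bessel's inequality. (The deficit equals ||v − Σ <v,e_j> e_j||^2, the squared distance from v to span{e_j}.)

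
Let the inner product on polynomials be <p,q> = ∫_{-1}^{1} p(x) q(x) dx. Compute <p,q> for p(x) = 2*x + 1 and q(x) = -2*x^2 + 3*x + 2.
<p,q> = 20/3

Expand the product: p(x)·q(x) = -4*x^3 + 4*x^2 + 7*x + 2.
∫_{-1}^{1} of each monomial x^k gives [2/(k+1) if k even, 0 if k odd]. Integrating term-by-term (or equivalently evaluating the antiderivative F(x) = -x^4 + 4*x^3/3 + 7*x^2/2 + 2*x at the endpoints):
  F(1) − F(−1) = 35/6 − (-5/6) = 20/3.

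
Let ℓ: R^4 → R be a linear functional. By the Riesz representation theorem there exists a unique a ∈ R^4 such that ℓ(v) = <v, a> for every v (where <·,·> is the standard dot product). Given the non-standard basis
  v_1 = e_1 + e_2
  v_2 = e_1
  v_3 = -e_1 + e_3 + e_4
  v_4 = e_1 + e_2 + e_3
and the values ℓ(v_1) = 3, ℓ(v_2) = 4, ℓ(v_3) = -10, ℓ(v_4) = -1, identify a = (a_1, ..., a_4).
a = (4, -1, -4, -2)

Write a = (a_1, ..., a_4) in the standard basis. For each basis vector v_i, ℓ(v_i) = <v_i, a> is a linear equation in the a_j's. Collect the n equations into a matrix system V a = ℓ, where row i of V is v_i (expressed in the standard basis). Since V is invertible (lower-triangular with 1s on the diagonal, up to permutation), solve by back-substitution:
  V =
[[1, 1, 0, 0],
 [1, 0, 0, 0],
 [-1, 0, 1, 1],
 [1, 1, 1, 0]]
  V a = (3, 4, -10, -1)
Solving gives a = (4, -1, -4, -2).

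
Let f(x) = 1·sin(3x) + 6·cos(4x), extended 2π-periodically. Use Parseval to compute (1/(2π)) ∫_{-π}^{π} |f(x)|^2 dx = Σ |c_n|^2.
Σ |c_n|^2 = 37/2

Expand |f|^2 and use orthogonality of {sin(nx), cos(mx)} on [-π, π]:
  ∫_{-π}^{π} sin(nx)^2 dx = π, ∫ cos(mx)^2 dx = π, and cross terms integrate to 0.
So ∫_{-π}^{π} f(x)^2 dx = 1^2 · π + 6^2 · π = (1 + 36)π.
Divide by 2π: (1 + 36)/2 = 37/2.
By Parseval, this equals Σ |c_n|^2.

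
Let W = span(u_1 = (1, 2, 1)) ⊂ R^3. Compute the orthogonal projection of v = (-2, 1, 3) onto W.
proj_W(v) = (1/2, 1, 1/2)

Set up U = [u_1 | ... | u_1] ∈ R^(3×1). The projector onto W = col(U) is P = U (U^T U)^(-1) U^T.
Compute U^T U =
  [6],
and U^T v = (3).
Solve U^T U · c = U^T v for the coefficients: c = (1/2). The projection is proj_W(v) = U c.
Check: (v - proj_W(v)) · u_1 = 0  (should be 0).
Result: proj_W(v) = (1/2, 1, 1/2).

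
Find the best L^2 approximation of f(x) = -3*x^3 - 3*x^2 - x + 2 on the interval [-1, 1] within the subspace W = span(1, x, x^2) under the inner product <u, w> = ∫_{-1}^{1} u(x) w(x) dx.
g(x) = -3*x^2 - 14*x/5 + 2

The best approximation g ∈ W is the orthogonal projection of f onto W. Writing g = a_0 + a_1 x + a_2 x^2, the coefficients solve the normal equations G · a = b where
  G_{ij} = <φ_i, φ_j> and b_i = <f, φ_i>, with φ_0 = 1, φ_1 = x, φ_2 = x^2.
G =
  [2, 0, 2/3]
  [0, 2/3, 0]
  [2/3, 0, 2/5],
b = (2, -28/15, 2/15).
Solving gives a_0 = 2, a_1 = -14/5, a_2 = -3, so
  g(x) = -3*x^2 - 14*x/5 + 2.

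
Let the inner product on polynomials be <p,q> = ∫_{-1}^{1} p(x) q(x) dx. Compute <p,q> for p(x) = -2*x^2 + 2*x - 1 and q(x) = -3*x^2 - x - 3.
<p,q> = 196/15

Expand the product: p(x)·q(x) = 6*x^4 - 4*x^3 + 7*x^2 - 5*x + 3.
∫_{-1}^{1} of each monomial x^k gives [2/(k+1) if k even, 0 if k odd]. Integrating term-by-term (or equivalently evaluating the antiderivative F(x) = 6*x^5/5 - x^4 + 7*x^3/3 - 5*x^2/2 + 3*x at the endpoints):
  F(1) − F(−1) = 91/30 − (-301/30) = 196/15.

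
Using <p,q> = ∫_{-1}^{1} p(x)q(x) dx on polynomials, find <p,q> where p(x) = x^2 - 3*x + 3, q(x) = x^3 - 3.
<p,q> = -106/5

Expand the product: p(x)·q(x) = x^5 - 3*x^4 + 3*x^3 - 3*x^2 + 9*x - 9.
∫_{-1}^{1} of each monomial x^k gives [2/(k+1) if k even, 0 if k odd]. Integrating term-by-term (or equivalently evaluating the antiderivative F(x) = x^6/6 - 3*x^5/5 + 3*x^4/4 - x^3 + 9*x^2/2 - 9*x at the endpoints):
  F(1) − F(−1) = -311/60 − (961/60) = -106/5.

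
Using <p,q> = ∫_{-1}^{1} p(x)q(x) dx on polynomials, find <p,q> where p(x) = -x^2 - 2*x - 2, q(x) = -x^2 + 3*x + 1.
<p,q> = -104/15

Expand the product: p(x)·q(x) = x^4 - x^3 - 5*x^2 - 8*x - 2.
∫_{-1}^{1} of each monomial x^k gives [2/(k+1) if k even, 0 if k odd]. Integrating term-by-term (or equivalently evaluating the antiderivative F(x) = x^5/5 - x^4/4 - 5*x^3/3 - 4*x^2 - 2*x at the endpoints):
  F(1) − F(−1) = -463/60 − (-47/60) = -104/15.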